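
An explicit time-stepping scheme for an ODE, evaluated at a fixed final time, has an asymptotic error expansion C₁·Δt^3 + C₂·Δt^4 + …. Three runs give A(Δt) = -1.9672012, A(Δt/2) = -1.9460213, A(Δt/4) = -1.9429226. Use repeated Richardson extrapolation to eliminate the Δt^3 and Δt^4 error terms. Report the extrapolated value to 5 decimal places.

-1.94245

First eliminate the Δt^3 term (factor 2^3 = 8):
  B₁ = (8·(-1.9460213) − (-1.9672012))/7 = -1.9429956
  B₂ = (8·(-1.9429226) − (-1.9460213))/7 = -1.9424799
Then eliminate the Δt^4 term (factor 2^4 = 16):
  (16·(-1.9424799) − (-1.9429956))/15 = -1.9424455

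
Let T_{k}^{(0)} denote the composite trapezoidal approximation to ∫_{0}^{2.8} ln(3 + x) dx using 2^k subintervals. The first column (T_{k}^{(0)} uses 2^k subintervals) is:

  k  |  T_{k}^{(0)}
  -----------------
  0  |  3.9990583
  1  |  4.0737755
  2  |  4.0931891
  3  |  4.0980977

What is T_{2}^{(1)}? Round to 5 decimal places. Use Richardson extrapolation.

T_{2}^{(1)} = (4·4.0931891 − 4.0737755) / 3 = 4.0996603
(Column j=1 coincides with Simpson's rule on the same nodes.)

4.09966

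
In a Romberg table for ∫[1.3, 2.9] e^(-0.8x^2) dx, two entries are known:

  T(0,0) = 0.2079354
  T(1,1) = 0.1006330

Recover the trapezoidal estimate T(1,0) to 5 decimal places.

From T(1,1) = (4·T(1,0) − T(0,0))/3, solve for T(1,0):
4·T(1,0) = 3·0.1006330 + 0.2079354 = 0.5098344
T(1,0) = 0.1274586

0.12746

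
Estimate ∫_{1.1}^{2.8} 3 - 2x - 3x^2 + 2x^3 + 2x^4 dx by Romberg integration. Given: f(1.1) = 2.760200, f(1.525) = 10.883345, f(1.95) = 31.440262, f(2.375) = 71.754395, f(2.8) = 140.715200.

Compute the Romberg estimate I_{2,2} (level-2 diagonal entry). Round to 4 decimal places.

76.0470

I_{0,0} (trapezoid, 1 panel, h=1.7000): 121.954090
I_{1,0} (trapezoid, 2 panels, h=0.8500): 87.701268
I_{2,0} (trapezoid, 4 panels, h=0.4250): 78.971673
I_{1,1} = 87.701268 + (87.701268 − 121.954090)/3 = 76.283661
I_{2,1} = 78.971673 + (78.971673 − 87.701268)/3 = 76.061808
I_{2,2} = 76.061808 + (76.061808 − 76.283661)/15 = 76.047018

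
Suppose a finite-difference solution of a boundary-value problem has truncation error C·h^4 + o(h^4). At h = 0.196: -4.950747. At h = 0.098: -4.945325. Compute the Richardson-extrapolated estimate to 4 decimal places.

Extrapolated value = (16·A(h/2) − A(h)) / (16 − 1)
= (16·(-4.945325) − (-4.950747)) / 15
= -74.174453 / 15 = -4.944964

-4.9450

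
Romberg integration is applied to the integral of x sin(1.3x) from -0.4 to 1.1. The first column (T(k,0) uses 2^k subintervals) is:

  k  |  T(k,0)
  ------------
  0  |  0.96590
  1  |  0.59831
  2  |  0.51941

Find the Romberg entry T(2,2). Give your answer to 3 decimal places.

T(1,1) = 0.59831 + (0.59831 − 0.96590)/3 = 0.47578
T(2,1) = 0.51941 + (0.51941 − 0.59831)/3 = 0.49311
T(2,2) = (16·0.49311 − 0.47578) / 15 = 0.49427
(Column j=1 coincides with Simpson's rule on the same nodes.)

0.494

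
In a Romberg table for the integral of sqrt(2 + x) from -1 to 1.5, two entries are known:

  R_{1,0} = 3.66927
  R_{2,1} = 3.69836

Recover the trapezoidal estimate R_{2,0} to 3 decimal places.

From R_{2,1} = (4·R_{2,0} − R_{1,0})/3, solve for R_{2,0}:
4·R_{2,0} = 3·3.69836 + 3.66927 = 14.76435
R_{2,0} = 3.69109

3.691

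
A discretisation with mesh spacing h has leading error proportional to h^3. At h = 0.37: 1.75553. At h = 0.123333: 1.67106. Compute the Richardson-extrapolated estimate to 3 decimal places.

The leading error scales as h^3; refining by a factor of 3 reduces it by 3^3 = 27.
Extrapolated value = (27·A(h/3) − A(h)) / (27 − 1)
= (27·1.67106 − 1.75553) / 26
= 43.36309 / 26 = 1.66781

1.668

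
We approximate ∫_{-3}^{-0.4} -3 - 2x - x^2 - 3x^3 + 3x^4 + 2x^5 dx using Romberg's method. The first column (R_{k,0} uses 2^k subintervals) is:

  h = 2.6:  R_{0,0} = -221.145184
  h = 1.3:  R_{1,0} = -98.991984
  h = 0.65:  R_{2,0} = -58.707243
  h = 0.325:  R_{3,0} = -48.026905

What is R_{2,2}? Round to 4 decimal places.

-44.4126

Richardson extrapolation on the trapezoidal column (denominator 4−1=3):
R_{1,1} = -98.991984 + (-98.991984 − (-221.145184))/3 = -58.274251
R_{2,1} = (4·(-58.707243) − (-98.991984)) / 3 = -45.278996
R_{2,2} = -45.278996 + (-45.278996 − (-58.274251))/15 = -44.412646
(Column j=1 coincides with Simpson's rule on the same nodes.)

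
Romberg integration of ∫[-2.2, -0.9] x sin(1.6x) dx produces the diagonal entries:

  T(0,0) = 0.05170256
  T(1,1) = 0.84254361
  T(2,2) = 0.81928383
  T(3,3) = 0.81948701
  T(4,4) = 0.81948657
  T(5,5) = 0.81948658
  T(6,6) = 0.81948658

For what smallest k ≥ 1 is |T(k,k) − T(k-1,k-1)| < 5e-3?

|T(1,1) − T(0,0)| = 0.79084105 ≥ 5e-3
|T(2,2) − T(1,1)| = 0.02325978 ≥ 5e-3
|T(3,3) − T(2,2)| = 0.00020318 < 5e-3

k = 3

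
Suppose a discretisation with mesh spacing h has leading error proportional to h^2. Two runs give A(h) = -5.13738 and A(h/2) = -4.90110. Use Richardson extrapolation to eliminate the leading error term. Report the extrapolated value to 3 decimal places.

The leading error scales as h^2; refining by a factor of 2 reduces it by 2^2 = 4.
Extrapolated value = (4·A(h/2) − A(h)) / (4 − 1)
= (4·(-4.90110) − (-5.13738)) / 3
= -14.46702 / 3 = -4.82234

-4.822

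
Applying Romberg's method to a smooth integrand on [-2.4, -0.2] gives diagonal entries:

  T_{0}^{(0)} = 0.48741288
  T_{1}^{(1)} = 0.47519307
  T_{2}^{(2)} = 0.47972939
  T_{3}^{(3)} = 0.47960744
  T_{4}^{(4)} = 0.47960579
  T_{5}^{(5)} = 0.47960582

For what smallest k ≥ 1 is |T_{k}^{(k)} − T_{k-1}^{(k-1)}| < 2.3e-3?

k = 3

|T_{1}^{(1)} − T_{0}^{(0)}| = 0.01221981 ≥ 2.3e-3
|T_{2}^{(2)} − T_{1}^{(1)}| = 0.00453632 ≥ 2.3e-3
|T_{3}^{(3)} − T_{2}^{(2)}| = 0.00012195 < 2.3e-3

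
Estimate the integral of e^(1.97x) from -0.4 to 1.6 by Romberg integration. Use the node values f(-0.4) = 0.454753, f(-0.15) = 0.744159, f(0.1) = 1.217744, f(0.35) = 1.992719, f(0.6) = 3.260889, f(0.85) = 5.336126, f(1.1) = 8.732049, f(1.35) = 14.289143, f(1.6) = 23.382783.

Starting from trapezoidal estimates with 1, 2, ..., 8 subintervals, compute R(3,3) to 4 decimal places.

11.6387

R(0,0) (trapezoid, 1 panel, h=2.0000): 23.837536
R(1,0) (trapezoid, 2 panels, h=1.0000): 15.179657
R(2,0) (trapezoid, 4 panels, h=0.5000): 12.564725
R(3,0) (trapezoid, 8 panels, h=0.2500): 11.872899
R(1,1) = 15.179657 + (15.179657 − 23.837536)/3 = 12.293697
R(2,1) = 12.564725 + (12.564725 − 15.179657)/3 = 11.693081
R(3,1) = 11.872899 + (11.872899 − 12.564725)/3 = 11.642290
R(2,2) = 11.693081 + (11.693081 − 12.293697)/15 = 11.653040
R(3,2) = 11.642290 + (11.642290 − 11.693081)/15 = 11.638904
R(3,3) = 11.638904 + (11.638904 − 11.653040)/63 = 11.638680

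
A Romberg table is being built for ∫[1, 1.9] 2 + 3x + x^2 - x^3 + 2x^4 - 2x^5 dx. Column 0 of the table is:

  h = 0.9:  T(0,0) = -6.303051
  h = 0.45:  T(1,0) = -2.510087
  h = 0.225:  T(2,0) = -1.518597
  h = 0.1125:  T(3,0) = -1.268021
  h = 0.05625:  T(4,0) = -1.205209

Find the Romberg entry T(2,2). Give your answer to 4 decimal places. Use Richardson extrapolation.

T(1,1) = (4·(-2.510087) − (-6.303051)) / 3 = -1.245766
T(2,1) = (4·(-1.518597) − (-2.510087)) / 3 = -1.188100
T(2,2) = (16·(-1.188100) − (-1.245766)) / 15 = -1.184256

-1.1843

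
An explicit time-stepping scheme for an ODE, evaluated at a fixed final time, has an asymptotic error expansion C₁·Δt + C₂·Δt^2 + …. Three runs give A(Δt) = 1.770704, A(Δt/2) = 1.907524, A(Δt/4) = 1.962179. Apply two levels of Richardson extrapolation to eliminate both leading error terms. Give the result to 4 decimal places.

First eliminate the Δt term (factor 2^1 = 2):
  B₁ = (2·1.907524 − 1.770704)/1 = 2.044344
  B₂ = (2·1.962179 − 1.907524)/1 = 2.016834
Then eliminate the Δt^2 term (factor 2^2 = 4):
  (4·2.016834 − 2.044344)/3 = 2.007664

2.0077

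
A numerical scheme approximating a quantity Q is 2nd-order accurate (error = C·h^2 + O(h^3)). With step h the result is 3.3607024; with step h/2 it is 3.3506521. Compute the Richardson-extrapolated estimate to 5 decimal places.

3.34730

The leading error scales as h^2; refining by a factor of 2 reduces it by 2^2 = 4.
Extrapolated value = (4·A(h/2) − A(h)) / (4 − 1)
= (4·3.3506521 − 3.3607024) / 3
= 10.0419060 / 3 = 3.3473020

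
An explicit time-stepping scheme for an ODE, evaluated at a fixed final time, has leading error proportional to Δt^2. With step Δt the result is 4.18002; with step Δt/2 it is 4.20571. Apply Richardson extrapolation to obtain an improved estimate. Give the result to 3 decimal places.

4.214

Extrapolated value = (4·A(Δt/2) − A(Δt)) / (4 − 1)
= (4·4.20571 − 4.18002) / 3
= 12.64282 / 3 = 4.21427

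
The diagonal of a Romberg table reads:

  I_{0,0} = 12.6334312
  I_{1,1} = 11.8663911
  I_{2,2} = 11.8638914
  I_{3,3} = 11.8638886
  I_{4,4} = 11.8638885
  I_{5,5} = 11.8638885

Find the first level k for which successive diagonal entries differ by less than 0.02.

k = 2

|I_{1,1} − I_{0,0}| = 0.7670401 ≥ 0.02
|I_{2,2} − I_{1,1}| = 0.0024997 < 0.02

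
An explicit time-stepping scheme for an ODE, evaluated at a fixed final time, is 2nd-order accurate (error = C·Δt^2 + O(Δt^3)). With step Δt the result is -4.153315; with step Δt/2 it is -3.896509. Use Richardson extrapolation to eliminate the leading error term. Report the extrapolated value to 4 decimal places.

Extrapolated value = (4·A(Δt/2) − A(Δt)) / (4 − 1)
= (4·(-3.896509) − (-4.153315)) / 3
= -11.432721 / 3 = -3.810907

-3.8109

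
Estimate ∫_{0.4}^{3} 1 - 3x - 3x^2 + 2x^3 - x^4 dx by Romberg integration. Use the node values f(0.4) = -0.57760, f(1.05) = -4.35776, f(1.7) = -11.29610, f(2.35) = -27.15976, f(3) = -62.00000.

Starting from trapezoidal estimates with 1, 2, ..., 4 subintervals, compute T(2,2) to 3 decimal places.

-45.707

T(0,0) (trapezoid, 1 panel, h=2.6000): -81.35088
T(1,0) (trapezoid, 2 panels, h=1.3000): -55.36037
T(2,0) (trapezoid, 4 panels, h=0.6500): -48.16657
T(1,1) = -55.36037 + (-55.36037 − (-81.35088))/3 = -46.69687
T(2,1) = -48.16657 + (-48.16657 − (-55.36037))/3 = -45.76864
T(2,2) = -45.76864 + (-45.76864 − (-46.69687))/15 = -45.70676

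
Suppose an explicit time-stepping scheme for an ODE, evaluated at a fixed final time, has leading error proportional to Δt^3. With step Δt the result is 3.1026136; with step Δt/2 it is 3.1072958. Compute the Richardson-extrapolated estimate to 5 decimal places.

The leading error scales as Δt^3; refining by a factor of 2 reduces it by 2^3 = 8.
Extrapolated value = (8·A(Δt/2) − A(Δt)) / (8 − 1)
= (8·3.1072958 − 3.1026136) / 7
= 21.7557528 / 7 = 3.1079647

3.10796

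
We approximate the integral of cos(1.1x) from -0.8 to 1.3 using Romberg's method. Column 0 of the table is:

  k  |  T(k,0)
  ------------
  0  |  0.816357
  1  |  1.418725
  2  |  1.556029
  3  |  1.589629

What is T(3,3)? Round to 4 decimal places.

1.6008

T(1,1) = 1.418725 + (1.418725 − 0.816357)/3 = 1.619514
T(2,1) = (4·1.556029 − 1.418725) / 3 = 1.601797
T(3,1) = (4·1.589629 − 1.556029) / 3 = 1.600829
T(2,2) = 1.601797 + (1.601797 − 1.619514)/15 = 1.600616
T(3,2) = (16·1.600829 − 1.601797) / 15 = 1.600764
T(3,3) = (64·1.600764 − 1.600616) / 63 = 1.600766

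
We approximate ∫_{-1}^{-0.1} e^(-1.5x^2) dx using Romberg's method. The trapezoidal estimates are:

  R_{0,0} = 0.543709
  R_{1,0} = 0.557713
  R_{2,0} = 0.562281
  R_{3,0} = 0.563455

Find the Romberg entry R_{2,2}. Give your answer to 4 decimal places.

0.5639

R_{1,1} = 0.557713 + (0.557713 − 0.543709)/3 = 0.562381
R_{2,1} = (4·0.562281 − 0.557713) / 3 = 0.563804
R_{2,2} = 0.563804 + (0.563804 − 0.562381)/15 = 0.563899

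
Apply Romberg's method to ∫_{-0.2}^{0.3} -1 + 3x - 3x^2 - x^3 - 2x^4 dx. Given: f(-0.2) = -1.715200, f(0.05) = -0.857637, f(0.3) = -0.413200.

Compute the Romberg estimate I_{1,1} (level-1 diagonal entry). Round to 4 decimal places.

I_{0,0} (trapezoid, 1 panel, h=0.5000): -0.532100
I_{1,0} (trapezoid, 2 panels, h=0.2500): -0.480459
I_{1,1} = -0.480459 + (-0.480459 − (-0.532100))/3 = -0.463245

-0.4632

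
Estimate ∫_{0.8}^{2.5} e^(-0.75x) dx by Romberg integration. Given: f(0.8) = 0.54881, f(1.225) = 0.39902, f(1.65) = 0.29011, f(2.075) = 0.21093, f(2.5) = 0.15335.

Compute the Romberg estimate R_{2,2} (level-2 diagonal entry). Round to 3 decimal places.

R_{0,0} (trapezoid, 1 panel, h=1.7000): 0.59684
R_{1,0} (trapezoid, 2 panels, h=0.8500): 0.54501
R_{2,0} (trapezoid, 4 panels, h=0.4250): 0.53173
R_{1,1} = 0.54501 + (0.54501 − 0.59684)/3 = 0.52773
R_{2,1} = 0.53173 + (0.53173 − 0.54501)/3 = 0.52730
R_{2,2} = 0.52730 + (0.52730 − 0.52773)/15 = 0.52727

0.527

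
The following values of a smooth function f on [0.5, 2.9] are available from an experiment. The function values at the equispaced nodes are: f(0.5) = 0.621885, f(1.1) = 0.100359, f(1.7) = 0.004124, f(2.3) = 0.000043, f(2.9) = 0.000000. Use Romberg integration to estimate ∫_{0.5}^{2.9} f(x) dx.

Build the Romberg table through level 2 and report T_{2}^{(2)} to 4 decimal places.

0.2031

T_{0}^{(0)} (trapezoid, 1 panel, h=2.4000): 0.746262
T_{1}^{(0)} (trapezoid, 2 panels, h=1.2000): 0.378080
T_{2}^{(0)} (trapezoid, 4 panels, h=0.6000): 0.249281
T_{1}^{(1)} = 0.378080 + (0.378080 − 0.746262)/3 = 0.255353
T_{2}^{(1)} = 0.249281 + (0.249281 − 0.378080)/3 = 0.206348
T_{2}^{(2)} = 0.206348 + (0.206348 − 0.255353)/15 = 0.203081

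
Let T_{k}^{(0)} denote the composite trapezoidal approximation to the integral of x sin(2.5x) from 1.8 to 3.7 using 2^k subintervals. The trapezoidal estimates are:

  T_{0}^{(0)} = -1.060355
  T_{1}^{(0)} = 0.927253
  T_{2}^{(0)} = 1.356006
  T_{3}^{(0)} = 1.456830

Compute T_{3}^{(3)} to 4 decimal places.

T_{1}^{(1)} = (4·0.927253 − (-1.060355)) / 3 = 1.589789
T_{2}^{(1)} = 1.356006 + (1.356006 − 0.927253)/3 = 1.498924
T_{3}^{(1)} = (4·1.456830 − 1.356006) / 3 = 1.490438
T_{2}^{(2)} = (16·1.498924 − 1.589789) / 15 = 1.492866
T_{3}^{(2)} = 1.490438 + (1.490438 − 1.498924)/15 = 1.489872
T_{3}^{(3)} = 1.489872 + (1.489872 − 1.492866)/63 = 1.489824

1.4898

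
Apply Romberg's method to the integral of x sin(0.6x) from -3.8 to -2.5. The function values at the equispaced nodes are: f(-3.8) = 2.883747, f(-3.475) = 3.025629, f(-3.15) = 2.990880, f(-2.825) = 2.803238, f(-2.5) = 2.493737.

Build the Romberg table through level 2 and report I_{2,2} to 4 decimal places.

3.7564

I_{0,0} (trapezoid, 1 panel, h=1.3000): 3.495365
I_{1,0} (trapezoid, 2 panels, h=0.6500): 3.691754
I_{2,0} (trapezoid, 4 panels, h=0.3250): 3.740259
I_{1,1} = 3.691754 + (3.691754 − 3.495365)/3 = 3.757217
I_{2,1} = 3.740259 + (3.740259 − 3.691754)/3 = 3.756427
I_{2,2} = 3.756427 + (3.756427 − 3.757217)/15 = 3.756374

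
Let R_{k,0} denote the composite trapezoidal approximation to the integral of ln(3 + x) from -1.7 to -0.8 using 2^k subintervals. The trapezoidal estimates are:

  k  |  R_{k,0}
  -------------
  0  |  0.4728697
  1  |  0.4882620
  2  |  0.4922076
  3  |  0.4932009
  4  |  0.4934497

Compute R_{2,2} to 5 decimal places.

R_{1,1} = 0.4882620 + (0.4882620 − 0.4728697)/3 = 0.4933928
R_{2,1} = 0.4922076 + (0.4922076 − 0.4882620)/3 = 0.4935228
R_{2,2} = (16·0.4935228 − 0.4933928) / 15 = 0.4935315

0.49353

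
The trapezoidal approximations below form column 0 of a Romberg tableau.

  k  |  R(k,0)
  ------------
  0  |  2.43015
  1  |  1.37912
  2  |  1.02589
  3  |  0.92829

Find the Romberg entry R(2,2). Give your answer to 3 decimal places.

Richardson extrapolation on the trapezoidal column (denominator 4−1=3):
R(1,1) = 1.37912 + (1.37912 − 2.43015)/3 = 1.02878
R(2,1) = 1.02589 + (1.02589 − 1.37912)/3 = 0.90815
R(2,2) = 0.90815 + (0.90815 − 1.02878)/15 = 0.90011

0.900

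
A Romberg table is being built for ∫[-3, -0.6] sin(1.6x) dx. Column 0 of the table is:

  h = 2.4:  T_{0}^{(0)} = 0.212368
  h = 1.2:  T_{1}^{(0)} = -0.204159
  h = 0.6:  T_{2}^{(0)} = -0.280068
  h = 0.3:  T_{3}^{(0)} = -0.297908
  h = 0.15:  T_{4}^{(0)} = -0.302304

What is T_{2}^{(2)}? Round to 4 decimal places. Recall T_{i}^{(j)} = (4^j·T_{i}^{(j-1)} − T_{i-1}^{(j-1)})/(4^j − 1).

T_{1}^{(1)} = (4·(-0.204159) − 0.212368) / 3 = -0.343001
T_{2}^{(1)} = (4·(-0.280068) − (-0.204159)) / 3 = -0.305371
T_{2}^{(2)} = (16·(-0.305371) − (-0.343001)) / 15 = -0.302862

-0.3029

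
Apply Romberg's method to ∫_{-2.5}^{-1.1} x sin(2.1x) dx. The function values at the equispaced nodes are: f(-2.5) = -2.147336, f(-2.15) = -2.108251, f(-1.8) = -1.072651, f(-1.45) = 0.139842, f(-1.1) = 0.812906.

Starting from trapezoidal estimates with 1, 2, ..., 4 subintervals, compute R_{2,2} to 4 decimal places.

-1.3254

R_{0,0} (trapezoid, 1 panel, h=1.4000): -0.934101
R_{1,0} (trapezoid, 2 panels, h=0.7000): -1.217906
R_{2,0} (trapezoid, 4 panels, h=0.3500): -1.297896
R_{1,1} = -1.217906 + (-1.217906 − (-0.934101))/3 = -1.312508
R_{2,1} = -1.297896 + (-1.297896 − (-1.217906))/3 = -1.324559
R_{2,2} = -1.324559 + (-1.324559 − (-1.312508))/15 = -1.325362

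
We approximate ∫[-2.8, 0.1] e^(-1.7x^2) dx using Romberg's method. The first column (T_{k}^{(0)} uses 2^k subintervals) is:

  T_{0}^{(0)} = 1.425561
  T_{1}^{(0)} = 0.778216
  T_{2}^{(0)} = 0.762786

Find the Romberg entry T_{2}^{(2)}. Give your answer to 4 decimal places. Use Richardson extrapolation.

Richardson extrapolation on the trapezoidal column (denominator 4−1=3):
T_{1}^{(1)} = 0.778216 + (0.778216 − 1.425561)/3 = 0.562434
T_{2}^{(1)} = (4·0.762786 − 0.778216) / 3 = 0.757643
T_{2}^{(2)} = 0.757643 + (0.757643 − 0.562434)/15 = 0.770657

0.7707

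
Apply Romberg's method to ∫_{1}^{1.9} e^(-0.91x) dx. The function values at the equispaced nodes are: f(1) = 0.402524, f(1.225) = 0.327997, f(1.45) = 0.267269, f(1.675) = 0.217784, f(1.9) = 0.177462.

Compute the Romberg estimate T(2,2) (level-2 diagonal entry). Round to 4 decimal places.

0.2473

T(0,0) (trapezoid, 1 panel, h=0.9000): 0.260994
T(1,0) (trapezoid, 2 panels, h=0.4500): 0.250768
T(2,0) (trapezoid, 4 panels, h=0.2250): 0.248185
T(1,1) = 0.250768 + (0.250768 − 0.260994)/3 = 0.247359
T(2,1) = 0.248185 + (0.248185 − 0.250768)/3 = 0.247324
T(2,2) = 0.247324 + (0.247324 − 0.247359)/15 = 0.247322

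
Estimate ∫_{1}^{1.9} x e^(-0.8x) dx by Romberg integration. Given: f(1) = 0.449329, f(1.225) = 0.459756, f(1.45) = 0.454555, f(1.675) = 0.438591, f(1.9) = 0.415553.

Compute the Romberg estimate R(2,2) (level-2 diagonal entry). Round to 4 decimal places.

0.4026

R(0,0) (trapezoid, 1 panel, h=0.9000): 0.389197
R(1,0) (trapezoid, 2 panels, h=0.4500): 0.399148
R(2,0) (trapezoid, 4 panels, h=0.2250): 0.401702
R(1,1) = 0.399148 + (0.399148 − 0.389197)/3 = 0.402465
R(2,1) = 0.401702 + (0.401702 − 0.399148)/3 = 0.402553
R(2,2) = 0.402553 + (0.402553 − 0.402465)/15 = 0.402559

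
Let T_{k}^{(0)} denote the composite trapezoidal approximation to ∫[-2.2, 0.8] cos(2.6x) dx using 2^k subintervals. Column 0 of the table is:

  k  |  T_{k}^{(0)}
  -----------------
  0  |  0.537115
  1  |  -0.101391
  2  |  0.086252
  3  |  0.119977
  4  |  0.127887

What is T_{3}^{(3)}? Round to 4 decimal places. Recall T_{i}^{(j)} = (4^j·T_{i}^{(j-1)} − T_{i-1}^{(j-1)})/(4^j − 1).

0.1293

T_{1}^{(1)} = -0.101391 + (-0.101391 − 0.537115)/3 = -0.314226
T_{2}^{(1)} = 0.086252 + (0.086252 − (-0.101391))/3 = 0.148800
T_{3}^{(1)} = (4·0.119977 − 0.086252) / 3 = 0.131219
T_{2}^{(2)} = 0.148800 + (0.148800 − (-0.314226))/15 = 0.179668
T_{3}^{(2)} = (16·0.131219 − 0.148800) / 15 = 0.130047
T_{3}^{(3)} = 0.130047 + (0.130047 − 0.179668)/63 = 0.129259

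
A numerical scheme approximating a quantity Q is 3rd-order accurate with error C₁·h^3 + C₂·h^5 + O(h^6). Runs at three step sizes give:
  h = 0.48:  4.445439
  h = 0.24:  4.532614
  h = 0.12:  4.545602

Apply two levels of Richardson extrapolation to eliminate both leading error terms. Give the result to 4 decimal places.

First eliminate the h^3 term (factor 2^3 = 8):
  B₁ = (8·4.532614 − 4.445439)/7 = 4.545068
  B₂ = (8·4.545602 − 4.532614)/7 = 4.547457
Then eliminate the h^5 term (factor 2^5 = 32):
  (32·4.547457 − 4.545068)/31 = 4.547534

4.5475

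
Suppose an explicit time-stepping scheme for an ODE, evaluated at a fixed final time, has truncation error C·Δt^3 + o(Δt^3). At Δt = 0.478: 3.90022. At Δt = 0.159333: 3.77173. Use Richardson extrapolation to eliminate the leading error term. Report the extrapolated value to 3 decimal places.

Extrapolated value = (27·A(Δt/3) − A(Δt)) / (27 − 1)
= (27·3.77173 − 3.90022) / 26
= 97.93649 / 26 = 3.76679

3.767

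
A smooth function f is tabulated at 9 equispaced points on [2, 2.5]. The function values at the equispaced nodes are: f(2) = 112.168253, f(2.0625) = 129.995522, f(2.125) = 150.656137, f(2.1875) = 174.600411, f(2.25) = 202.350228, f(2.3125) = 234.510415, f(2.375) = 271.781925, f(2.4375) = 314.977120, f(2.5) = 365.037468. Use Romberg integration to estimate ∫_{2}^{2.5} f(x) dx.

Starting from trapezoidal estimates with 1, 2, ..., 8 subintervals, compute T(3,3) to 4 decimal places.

T(0,0) (trapezoid, 1 panel, h=0.5000): 119.301430
T(1,0) (trapezoid, 2 panels, h=0.2500): 110.238272
T(2,0) (trapezoid, 4 panels, h=0.1250): 107.923894
T(3,0) (trapezoid, 8 panels, h=0.0625): 107.342164
T(1,1) = 110.238272 + (110.238272 − 119.301430)/3 = 107.217219
T(2,1) = 107.923894 + (107.923894 − 110.238272)/3 = 107.152435
T(3,1) = 107.342164 + (107.342164 − 107.923894)/3 = 107.148254
T(2,2) = 107.152435 + (107.152435 − 107.217219)/15 = 107.148116
T(3,2) = 107.148254 + (107.148254 − 107.152435)/15 = 107.147975
T(3,3) = 107.147975 + (107.147975 − 107.148116)/63 = 107.147973

107.1480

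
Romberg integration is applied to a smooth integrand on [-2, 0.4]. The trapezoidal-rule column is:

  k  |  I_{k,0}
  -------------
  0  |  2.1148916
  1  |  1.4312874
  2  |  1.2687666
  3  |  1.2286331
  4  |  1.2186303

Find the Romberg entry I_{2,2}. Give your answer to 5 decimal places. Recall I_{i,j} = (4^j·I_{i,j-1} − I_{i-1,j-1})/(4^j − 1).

Richardson extrapolation on the trapezoidal column (denominator 4−1=3):
I_{1,1} = (4·1.4312874 − 2.1148916) / 3 = 1.2034193
I_{2,1} = 1.2687666 + (1.2687666 − 1.4312874)/3 = 1.2145930
I_{2,2} = (16·1.2145930 − 1.2034193) / 15 = 1.2153379

1.21534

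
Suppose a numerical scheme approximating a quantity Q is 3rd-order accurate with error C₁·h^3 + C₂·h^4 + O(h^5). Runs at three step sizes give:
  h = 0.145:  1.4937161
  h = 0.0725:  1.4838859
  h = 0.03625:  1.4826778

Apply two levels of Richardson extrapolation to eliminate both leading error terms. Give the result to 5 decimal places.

1.48251

First eliminate the h^3 term (factor 2^3 = 8):
  B₁ = (8·1.4838859 − 1.4937161)/7 = 1.4824816
  B₂ = (8·1.4826778 − 1.4838859)/7 = 1.4825052
Then eliminate the h^4 term (factor 2^4 = 16):
  (16·1.4825052 − 1.4824816)/15 = 1.4825068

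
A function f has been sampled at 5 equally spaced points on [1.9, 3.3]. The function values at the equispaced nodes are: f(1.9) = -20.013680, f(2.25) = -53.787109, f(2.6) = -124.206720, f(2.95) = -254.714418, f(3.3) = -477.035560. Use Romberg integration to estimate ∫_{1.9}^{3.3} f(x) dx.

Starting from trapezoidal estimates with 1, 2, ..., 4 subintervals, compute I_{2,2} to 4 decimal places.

I_{0,0} (trapezoid, 1 panel, h=1.4000): -347.934468
I_{1,0} (trapezoid, 2 panels, h=0.7000): -260.911938
I_{2,0} (trapezoid, 4 panels, h=0.3500): -238.431503
I_{1,1} = -260.911938 + (-260.911938 − (-347.934468))/3 = -231.904428
I_{2,1} = -238.431503 + (-238.431503 − (-260.911938))/3 = -230.938025
I_{2,2} = -230.938025 + (-230.938025 − (-231.904428))/15 = -230.873598

-230.8736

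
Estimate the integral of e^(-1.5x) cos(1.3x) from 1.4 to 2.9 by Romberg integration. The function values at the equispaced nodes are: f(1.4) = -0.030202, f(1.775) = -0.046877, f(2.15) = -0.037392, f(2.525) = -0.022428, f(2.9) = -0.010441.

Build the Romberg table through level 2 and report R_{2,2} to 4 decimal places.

-0.0492

R_{0,0} (trapezoid, 1 panel, h=1.5000): -0.030482
R_{1,0} (trapezoid, 2 panels, h=0.7500): -0.043285
R_{2,0} (trapezoid, 4 panels, h=0.3750): -0.047632
R_{1,1} = -0.043285 + (-0.043285 − (-0.030482))/3 = -0.047553
R_{2,1} = -0.047632 + (-0.047632 − (-0.043285))/3 = -0.049081
R_{2,2} = -0.049081 + (-0.049081 − (-0.047553))/15 = -0.049183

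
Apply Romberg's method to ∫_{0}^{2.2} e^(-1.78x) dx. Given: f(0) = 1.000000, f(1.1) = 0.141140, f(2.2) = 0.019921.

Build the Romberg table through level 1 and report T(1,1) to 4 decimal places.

T(0,0) (trapezoid, 1 panel, h=2.2000): 1.121913
T(1,0) (trapezoid, 2 panels, h=1.1000): 0.716211
T(1,1) = 0.716211 + (0.716211 − 1.121913)/3 = 0.580977

0.5810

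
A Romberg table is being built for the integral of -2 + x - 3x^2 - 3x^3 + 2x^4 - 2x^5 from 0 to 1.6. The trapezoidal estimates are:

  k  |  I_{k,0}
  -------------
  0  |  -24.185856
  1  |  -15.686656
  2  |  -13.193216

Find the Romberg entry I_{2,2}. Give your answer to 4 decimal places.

-12.3293

I_{1,1} = -15.686656 + (-15.686656 − (-24.185856))/3 = -12.853589
I_{2,1} = -13.193216 + (-13.193216 − (-15.686656))/3 = -12.362069
I_{2,2} = (16·(-12.362069) − (-12.853589)) / 15 = -12.329301
(Column j=1 coincides with Simpson's rule on the same nodes.)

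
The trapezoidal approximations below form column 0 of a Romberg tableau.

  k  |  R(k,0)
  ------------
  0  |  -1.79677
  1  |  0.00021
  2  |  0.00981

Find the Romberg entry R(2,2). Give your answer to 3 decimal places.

-0.026

Richardson extrapolation on the trapezoidal column (denominator 4−1=3):
R(1,1) = (4·0.00021 − (-1.79677)) / 3 = 0.59920
R(2,1) = 0.00981 + (0.00981 − 0.00021)/3 = 0.01301
R(2,2) = (16·0.01301 − 0.59920) / 15 = -0.02607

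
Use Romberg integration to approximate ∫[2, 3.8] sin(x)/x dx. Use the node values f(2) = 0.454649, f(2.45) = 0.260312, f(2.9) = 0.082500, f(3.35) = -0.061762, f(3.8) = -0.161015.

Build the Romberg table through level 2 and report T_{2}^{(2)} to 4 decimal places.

T_{0}^{(0)} (trapezoid, 1 panel, h=1.8000): 0.264271
T_{1}^{(0)} (trapezoid, 2 panels, h=0.9000): 0.206385
T_{2}^{(0)} (trapezoid, 4 panels, h=0.4500): 0.192540
T_{1}^{(1)} = 0.206385 + (0.206385 − 0.264271)/3 = 0.187090
T_{2}^{(1)} = 0.192540 + (0.192540 − 0.206385)/3 = 0.187925
T_{2}^{(2)} = 0.187925 + (0.187925 − 0.187090)/15 = 0.187981

0.1880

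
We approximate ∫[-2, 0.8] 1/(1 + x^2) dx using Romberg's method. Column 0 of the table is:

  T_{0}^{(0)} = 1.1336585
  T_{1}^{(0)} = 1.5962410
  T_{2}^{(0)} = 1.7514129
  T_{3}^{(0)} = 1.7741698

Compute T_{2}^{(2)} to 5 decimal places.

1.80665

T_{1}^{(1)} = 1.5962410 + (1.5962410 − 1.1336585)/3 = 1.7504352
T_{2}^{(1)} = 1.7514129 + (1.7514129 − 1.5962410)/3 = 1.8031369
T_{2}^{(2)} = (16·1.8031369 − 1.7504352) / 15 = 1.8066503
(Column j=1 coincides with Simpson's rule on the same nodes.)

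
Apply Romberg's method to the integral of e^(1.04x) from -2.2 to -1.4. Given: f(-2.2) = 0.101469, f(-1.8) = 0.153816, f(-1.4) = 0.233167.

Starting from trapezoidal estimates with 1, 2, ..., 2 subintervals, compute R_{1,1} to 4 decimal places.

0.1267

R_{0,0} (trapezoid, 1 panel, h=0.8000): 0.133854
R_{1,0} (trapezoid, 2 panels, h=0.4000): 0.128454
R_{1,1} = 0.128454 + (0.128454 − 0.133854)/3 = 0.126654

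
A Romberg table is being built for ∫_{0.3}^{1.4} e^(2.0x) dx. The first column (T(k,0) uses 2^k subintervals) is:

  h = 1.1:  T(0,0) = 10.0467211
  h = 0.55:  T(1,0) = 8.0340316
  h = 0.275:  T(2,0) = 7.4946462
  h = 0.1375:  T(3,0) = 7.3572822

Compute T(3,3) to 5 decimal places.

Richardson extrapolation on the trapezoidal column (denominator 4−1=3):
T(1,1) = 8.0340316 + (8.0340316 − 10.0467211)/3 = 7.3631351
T(2,1) = (4·7.4946462 − 8.0340316) / 3 = 7.3148511
T(3,1) = 7.3572822 + (7.3572822 − 7.4946462)/3 = 7.3114942
T(2,2) = 7.3148511 + (7.3148511 − 7.3631351)/15 = 7.3116322
T(3,2) = 7.3114942 + (7.3114942 − 7.3148511)/15 = 7.3112704
T(3,3) = 7.3112704 + (7.3112704 − 7.3116322)/63 = 7.3112647

7.31126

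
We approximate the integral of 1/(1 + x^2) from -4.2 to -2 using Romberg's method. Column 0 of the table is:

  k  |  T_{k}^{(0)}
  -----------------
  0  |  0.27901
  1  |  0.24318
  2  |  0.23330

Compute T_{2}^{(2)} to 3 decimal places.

0.230

T_{1}^{(1)} = (4·0.24318 − 0.27901) / 3 = 0.23124
T_{2}^{(1)} = (4·0.23330 − 0.24318) / 3 = 0.23001
T_{2}^{(2)} = (16·0.23001 − 0.23124) / 15 = 0.22993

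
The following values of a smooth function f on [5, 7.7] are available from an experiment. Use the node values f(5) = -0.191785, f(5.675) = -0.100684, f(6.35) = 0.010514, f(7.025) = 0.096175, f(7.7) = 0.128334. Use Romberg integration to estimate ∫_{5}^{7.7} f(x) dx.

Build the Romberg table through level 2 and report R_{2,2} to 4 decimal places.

R_{0,0} (trapezoid, 1 panel, h=2.7000): -0.085659
R_{1,0} (trapezoid, 2 panels, h=1.3500): -0.028636
R_{2,0} (trapezoid, 4 panels, h=0.6750): -0.017361
R_{1,1} = -0.028636 + (-0.028636 − (-0.085659))/3 = -0.009628
R_{2,1} = -0.017361 + (-0.017361 − (-0.028636))/3 = -0.013603
R_{2,2} = -0.013603 + (-0.013603 − (-0.009628))/15 = -0.013868

-0.0139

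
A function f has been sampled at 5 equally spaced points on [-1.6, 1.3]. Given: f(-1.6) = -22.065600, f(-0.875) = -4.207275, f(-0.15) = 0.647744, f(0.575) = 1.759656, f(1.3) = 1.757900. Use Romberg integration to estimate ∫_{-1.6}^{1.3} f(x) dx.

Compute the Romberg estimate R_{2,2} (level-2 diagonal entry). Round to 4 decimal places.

-6.8538

R_{0,0} (trapezoid, 1 panel, h=2.9000): -29.446165
R_{1,0} (trapezoid, 2 panels, h=1.4500): -13.783854
R_{2,0} (trapezoid, 4 panels, h=0.7250): -8.666451
R_{1,1} = -13.783854 + (-13.783854 − (-29.446165))/3 = -8.563084
R_{2,1} = -8.666451 + (-8.666451 − (-13.783854))/3 = -6.960650
R_{2,2} = -6.960650 + (-6.960650 − (-8.563084))/15 = -6.853821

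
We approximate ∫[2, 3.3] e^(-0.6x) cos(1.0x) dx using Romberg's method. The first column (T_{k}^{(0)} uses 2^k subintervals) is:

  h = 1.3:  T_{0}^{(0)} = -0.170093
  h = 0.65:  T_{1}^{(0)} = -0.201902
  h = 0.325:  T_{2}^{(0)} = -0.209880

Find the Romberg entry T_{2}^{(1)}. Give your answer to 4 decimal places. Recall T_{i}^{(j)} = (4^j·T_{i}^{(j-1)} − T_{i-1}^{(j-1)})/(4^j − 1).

T_{2}^{(1)} = -0.209880 + (-0.209880 − (-0.201902))/3 = -0.212539

-0.2125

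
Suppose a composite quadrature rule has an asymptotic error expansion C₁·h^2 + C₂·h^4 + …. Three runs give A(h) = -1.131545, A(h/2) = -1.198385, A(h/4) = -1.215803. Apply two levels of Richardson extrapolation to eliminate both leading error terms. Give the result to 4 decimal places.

-1.2217

First eliminate the h^2 term (factor 2^2 = 4):
  B₁ = (4·(-1.198385) − (-1.131545))/3 = -1.220665
  B₂ = (4·(-1.215803) − (-1.198385))/3 = -1.221609
Then eliminate the h^4 term (factor 2^4 = 16):
  (16·(-1.221609) − (-1.220665))/15 = -1.221672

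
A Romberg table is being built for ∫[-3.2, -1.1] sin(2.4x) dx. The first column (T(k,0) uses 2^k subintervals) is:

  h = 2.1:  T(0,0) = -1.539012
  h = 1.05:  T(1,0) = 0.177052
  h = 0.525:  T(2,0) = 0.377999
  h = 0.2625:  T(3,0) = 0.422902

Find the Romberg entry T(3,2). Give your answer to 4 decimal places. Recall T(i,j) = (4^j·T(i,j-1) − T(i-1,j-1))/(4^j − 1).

Richardson extrapolation on the trapezoidal column (denominator 4−1=3):
T(2,1) = 0.377999 + (0.377999 − 0.177052)/3 = 0.444981
T(3,1) = (4·0.422902 − 0.377999) / 3 = 0.437870
T(3,2) = 0.437870 + (0.437870 − 0.444981)/15 = 0.437396
(Column j=1 coincides with Simpson's rule on the same nodes.)

0.4374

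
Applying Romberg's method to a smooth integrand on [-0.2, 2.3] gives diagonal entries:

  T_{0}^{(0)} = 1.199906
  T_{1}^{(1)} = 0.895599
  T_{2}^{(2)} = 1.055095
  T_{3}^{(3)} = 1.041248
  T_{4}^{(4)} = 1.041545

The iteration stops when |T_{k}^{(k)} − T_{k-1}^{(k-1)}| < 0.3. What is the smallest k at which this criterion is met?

k = 2

|T_{1}^{(1)} − T_{0}^{(0)}| = 0.304307 ≥ 0.3
|T_{2}^{(2)} − T_{1}^{(1)}| = 0.159496 < 0.3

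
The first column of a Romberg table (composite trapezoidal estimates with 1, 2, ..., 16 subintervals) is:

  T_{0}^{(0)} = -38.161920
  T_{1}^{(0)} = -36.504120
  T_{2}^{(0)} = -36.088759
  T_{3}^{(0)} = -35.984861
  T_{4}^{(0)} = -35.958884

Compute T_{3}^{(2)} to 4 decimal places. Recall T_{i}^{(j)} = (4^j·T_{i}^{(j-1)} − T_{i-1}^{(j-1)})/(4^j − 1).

-35.9502

Richardson extrapolation on the trapezoidal column (denominator 4−1=3):
T_{2}^{(1)} = (4·(-36.088759) − (-36.504120)) / 3 = -35.950305
T_{3}^{(1)} = -35.984861 + (-35.984861 − (-36.088759))/3 = -35.950228
T_{3}^{(2)} = -35.950228 + (-35.950228 − (-35.950305))/15 = -35.950223
(Column j=1 coincides with Simpson's rule on the same nodes.)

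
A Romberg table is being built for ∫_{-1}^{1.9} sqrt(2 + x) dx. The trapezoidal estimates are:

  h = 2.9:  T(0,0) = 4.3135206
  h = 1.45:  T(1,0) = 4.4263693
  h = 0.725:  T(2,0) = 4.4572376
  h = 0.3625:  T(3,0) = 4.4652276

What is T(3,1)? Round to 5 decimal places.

4.46789

Richardson extrapolation on the trapezoidal column (denominator 4−1=3):
T(3,1) = (4·4.4652276 − 4.4572376) / 3 = 4.4678909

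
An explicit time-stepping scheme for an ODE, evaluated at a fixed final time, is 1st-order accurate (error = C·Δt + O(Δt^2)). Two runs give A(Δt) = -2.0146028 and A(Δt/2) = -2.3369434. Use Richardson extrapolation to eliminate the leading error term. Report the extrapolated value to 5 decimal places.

-2.65928

The leading error scales as Δt; refining by a factor of 2 reduces it by 2^1 = 2.
Extrapolated value = (2·A(Δt/2) − A(Δt)) / (2 − 1)
= (2·(-2.3369434) − (-2.0146028)) / 1
= -2.6592840 / 1 = -2.6592840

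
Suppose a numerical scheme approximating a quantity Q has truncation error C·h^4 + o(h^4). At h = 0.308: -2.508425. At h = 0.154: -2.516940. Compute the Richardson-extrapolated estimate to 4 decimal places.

The leading error scales as h^4; refining by a factor of 2 reduces it by 2^4 = 16.
Extrapolated value = (16·A(h/2) − A(h)) / (16 − 1)
= (16·(-2.516940) − (-2.508425)) / 15
= -37.762615 / 15 = -2.517508

-2.5175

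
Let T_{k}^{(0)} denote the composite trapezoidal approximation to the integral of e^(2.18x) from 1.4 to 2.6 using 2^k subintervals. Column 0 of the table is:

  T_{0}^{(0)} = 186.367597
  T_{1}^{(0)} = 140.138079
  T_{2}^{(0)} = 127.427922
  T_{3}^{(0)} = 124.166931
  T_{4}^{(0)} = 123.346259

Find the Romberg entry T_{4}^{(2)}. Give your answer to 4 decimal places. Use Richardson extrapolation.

123.0722

Richardson extrapolation on the trapezoidal column (denominator 4−1=3):
T_{3}^{(1)} = 124.166931 + (124.166931 − 127.427922)/3 = 123.079934
T_{4}^{(1)} = (4·123.346259 − 124.166931) / 3 = 123.072702
T_{4}^{(2)} = (16·123.072702 − 123.079934) / 15 = 123.072220
(Column j=1 coincides with Simpson's rule on the same nodes.)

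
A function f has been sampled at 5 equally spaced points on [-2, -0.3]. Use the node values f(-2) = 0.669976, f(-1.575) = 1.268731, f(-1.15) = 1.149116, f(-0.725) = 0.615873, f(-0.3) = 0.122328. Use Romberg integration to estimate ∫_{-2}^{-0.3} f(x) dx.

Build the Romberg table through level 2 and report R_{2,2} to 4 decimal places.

1.5044

R_{0,0} (trapezoid, 1 panel, h=1.7000): 0.673458
R_{1,0} (trapezoid, 2 panels, h=0.8500): 1.313478
R_{2,0} (trapezoid, 4 panels, h=0.4250): 1.457696
R_{1,1} = 1.313478 + (1.313478 − 0.673458)/3 = 1.526818
R_{2,1} = 1.457696 + (1.457696 − 1.313478)/3 = 1.505769
R_{2,2} = 1.505769 + (1.505769 − 1.526818)/15 = 1.504366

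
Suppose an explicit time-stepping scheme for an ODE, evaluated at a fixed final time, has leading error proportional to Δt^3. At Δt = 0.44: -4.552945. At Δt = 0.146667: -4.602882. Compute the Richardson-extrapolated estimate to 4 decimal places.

The leading error scales as Δt^3; refining by a factor of 3 reduces it by 3^3 = 27.
Extrapolated value = (27·A(Δt/3) − A(Δt)) / (27 − 1)
= (27·(-4.602882) − (-4.552945)) / 26
= -119.724869 / 26 = -4.604803

-4.6048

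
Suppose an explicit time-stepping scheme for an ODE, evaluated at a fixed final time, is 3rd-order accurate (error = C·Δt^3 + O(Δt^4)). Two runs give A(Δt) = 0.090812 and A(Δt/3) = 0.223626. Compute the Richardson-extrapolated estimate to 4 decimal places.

0.2287

Extrapolated value = (27·A(Δt/3) − A(Δt)) / (27 − 1)
= (27·0.223626 − 0.090812) / 26
= 5.947090 / 26 = 0.228734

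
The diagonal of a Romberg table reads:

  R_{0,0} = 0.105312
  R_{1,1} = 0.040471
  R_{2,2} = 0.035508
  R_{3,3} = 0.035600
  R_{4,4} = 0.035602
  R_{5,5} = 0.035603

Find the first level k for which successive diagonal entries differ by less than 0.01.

|R_{1,1} − R_{0,0}| = 0.064841 ≥ 0.01
|R_{2,2} − R_{1,1}| = 0.004963 < 0.01

k = 2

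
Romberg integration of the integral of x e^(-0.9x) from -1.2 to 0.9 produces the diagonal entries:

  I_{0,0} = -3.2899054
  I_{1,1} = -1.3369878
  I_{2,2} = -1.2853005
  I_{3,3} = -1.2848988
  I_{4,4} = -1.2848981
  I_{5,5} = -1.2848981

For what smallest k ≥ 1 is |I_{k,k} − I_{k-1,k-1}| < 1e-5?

k = 4

|I_{1,1} − I_{0,0}| = 1.9529176 ≥ 1e-5
|I_{2,2} − I_{1,1}| = 0.0516873 ≥ 1e-5
|I_{3,3} − I_{2,2}| = 0.0004017 ≥ 1e-5
|I_{4,4} − I_{3,3}| = 0.0000007 < 1e-5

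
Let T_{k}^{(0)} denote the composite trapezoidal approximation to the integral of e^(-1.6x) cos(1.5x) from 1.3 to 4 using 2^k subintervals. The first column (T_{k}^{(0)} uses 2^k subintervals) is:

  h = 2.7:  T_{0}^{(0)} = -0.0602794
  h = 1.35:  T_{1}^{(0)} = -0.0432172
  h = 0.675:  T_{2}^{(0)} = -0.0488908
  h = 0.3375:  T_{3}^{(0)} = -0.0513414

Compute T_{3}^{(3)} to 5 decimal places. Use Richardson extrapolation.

Richardson extrapolation on the trapezoidal column (denominator 4−1=3):
T_{1}^{(1)} = (4·(-0.0432172) − (-0.0602794)) / 3 = -0.0375298
T_{2}^{(1)} = -0.0488908 + (-0.0488908 − (-0.0432172))/3 = -0.0507820
T_{3}^{(1)} = (4·(-0.0513414) − (-0.0488908)) / 3 = -0.0521583
T_{2}^{(2)} = -0.0507820 + (-0.0507820 − (-0.0375298))/15 = -0.0516655
T_{3}^{(2)} = (16·(-0.0521583) − (-0.0507820)) / 15 = -0.0522501
T_{3}^{(3)} = -0.0522501 + (-0.0522501 − (-0.0516655))/63 = -0.0522594
(Column j=1 coincides with Simpson's rule on the same nodes.)

-0.05226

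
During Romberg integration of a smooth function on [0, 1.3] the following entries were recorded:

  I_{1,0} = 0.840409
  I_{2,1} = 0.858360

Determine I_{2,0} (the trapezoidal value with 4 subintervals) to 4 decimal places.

From I_{2,1} = (4·I_{2,0} − I_{1,0})/3, solve for I_{2,0}:
4·I_{2,0} = 3·0.858360 + 0.840409 = 3.415489
I_{2,0} = 0.853872

0.8539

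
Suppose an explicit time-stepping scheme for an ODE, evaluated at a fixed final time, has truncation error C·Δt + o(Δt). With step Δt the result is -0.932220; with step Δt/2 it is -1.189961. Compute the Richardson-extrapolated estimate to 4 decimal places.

-1.4477

The leading error scales as Δt; refining by a factor of 2 reduces it by 2^1 = 2.
Extrapolated value = (2·A(Δt/2) − A(Δt)) / (2 − 1)
= (2·(-1.189961) − (-0.932220)) / 1
= -1.447702 / 1 = -1.447702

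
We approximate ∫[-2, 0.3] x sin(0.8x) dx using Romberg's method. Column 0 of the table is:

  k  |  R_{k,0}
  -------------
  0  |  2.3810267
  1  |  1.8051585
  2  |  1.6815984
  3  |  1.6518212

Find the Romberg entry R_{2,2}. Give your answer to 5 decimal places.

1.64223

Richardson extrapolation on the trapezoidal column (denominator 4−1=3):
R_{1,1} = (4·1.8051585 − 2.3810267) / 3 = 1.6132024
R_{2,1} = (4·1.6815984 − 1.8051585) / 3 = 1.6404117
R_{2,2} = 1.6404117 + (1.6404117 − 1.6132024)/15 = 1.6422257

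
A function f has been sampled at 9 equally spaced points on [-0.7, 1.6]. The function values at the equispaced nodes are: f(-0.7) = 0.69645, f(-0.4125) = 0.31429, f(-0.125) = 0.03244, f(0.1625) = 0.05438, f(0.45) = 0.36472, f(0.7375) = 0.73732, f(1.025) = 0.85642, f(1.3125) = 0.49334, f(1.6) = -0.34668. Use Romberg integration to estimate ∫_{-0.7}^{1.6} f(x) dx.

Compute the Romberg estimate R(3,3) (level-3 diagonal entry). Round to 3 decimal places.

R(0,0) (trapezoid, 1 panel, h=2.3000): 0.40224
R(1,0) (trapezoid, 2 panels, h=1.1500): 0.62055
R(2,0) (trapezoid, 4 panels, h=0.5750): 0.82137
R(3,0) (trapezoid, 8 panels, h=0.2875): 0.87049
R(1,1) = 0.62055 + (0.62055 − 0.40224)/3 = 0.69332
R(2,1) = 0.82137 + (0.82137 − 0.62055)/3 = 0.88831
R(3,1) = 0.87049 + (0.87049 − 0.82137)/3 = 0.88686
R(2,2) = 0.88831 + (0.88831 − 0.69332)/15 = 0.90131
R(3,2) = 0.88686 + (0.88686 − 0.88831)/15 = 0.88676
R(3,3) = 0.88676 + (0.88676 − 0.90131)/63 = 0.88653

0.887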